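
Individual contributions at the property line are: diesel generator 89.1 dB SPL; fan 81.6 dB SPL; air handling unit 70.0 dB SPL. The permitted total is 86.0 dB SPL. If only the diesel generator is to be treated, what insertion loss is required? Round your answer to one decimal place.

Everything except the diesel generator sums to 10^(81.6/10) + 10^(70.0/10) = 1.545e+08 in linear terms, 81.89 dB SPL.
To meet 86.0 dB SPL overall, the treated diesel generator may contribute at most 10^(86.0/10) − 1.545e+08 = 2.436e+08, i.e. 83.87 dB SPL.
Required insertion loss = 89.1 − 83.87 = 5.23 dB.

5.2 dB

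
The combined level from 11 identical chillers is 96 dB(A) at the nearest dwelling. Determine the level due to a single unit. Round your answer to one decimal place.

Dividing the total intensity by 11 lowers the level by 10·log₁₀ 11 = 10.414 dB: L₁ = 96 − 10.414.

85.6 dB(A)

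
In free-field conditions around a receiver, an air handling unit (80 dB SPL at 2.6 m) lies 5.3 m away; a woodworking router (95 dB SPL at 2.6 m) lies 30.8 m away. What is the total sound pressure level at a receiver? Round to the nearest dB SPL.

77 dB SPL

First find each source's level at the receiver (point-source: −20·log₁₀(r/r_ref)), then combine on an intensity basis.
air handling unit: 80 − 20·log₁₀(5.3/2.6) = 80 − 6.19 = 73.81 dB SPL.
woodworking router: 95 − 20·log₁₀(30.8/2.6) = 95 − 21.47 = 73.53 dB SPL.
Σ 10^(L/10) = 4.660e+07 → L_total = 10·log₁₀(4.660e+07) = 76.68 dB SPL.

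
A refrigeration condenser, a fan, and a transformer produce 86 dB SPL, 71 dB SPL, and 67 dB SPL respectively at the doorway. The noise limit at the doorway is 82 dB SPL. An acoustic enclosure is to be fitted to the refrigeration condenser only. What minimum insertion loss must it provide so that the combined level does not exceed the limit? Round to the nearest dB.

The untreated sources together contribute 10^(71/10) + 10^(67/10) = 1.760e+07, i.e. 72.46 dB SPL.
The limit corresponds to 10^(82/10) = 1.585e+08; subtracting the fixed part leaves 1.409e+08 for the refrigeration condenser, i.e. 81.49 dB SPL.
So the refrigeration condenser must be reduced from 86 to 81.49 dB SPL: IL = 4.51 dB.

5 dB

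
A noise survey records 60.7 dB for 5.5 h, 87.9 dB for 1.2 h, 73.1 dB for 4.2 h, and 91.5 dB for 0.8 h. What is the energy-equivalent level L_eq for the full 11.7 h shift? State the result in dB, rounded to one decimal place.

Weight each interval's intensity by its duration and average over T = 11.7 h:
Σ tᵢ·10^(Lᵢ/10) = 5.5·10^(60.7/10) + 1.2·10^(87.9/10) + 4.2·10^(73.1/10) + 0.8·10^(91.5/10) = 1.962e+09.
L_eq = 10·log₁₀(1.962e+09/11.7) = 82.25 dB.

82.2 dB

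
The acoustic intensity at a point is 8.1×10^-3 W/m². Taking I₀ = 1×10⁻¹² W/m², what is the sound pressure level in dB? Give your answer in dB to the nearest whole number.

I/I₀ = 8.1×10^-3/10⁻¹² = 8.1×10^9, and L = 10·log₁₀(I/I₀).
L = 10·(0.9085 + 9) = 99.08 dB.

99 dB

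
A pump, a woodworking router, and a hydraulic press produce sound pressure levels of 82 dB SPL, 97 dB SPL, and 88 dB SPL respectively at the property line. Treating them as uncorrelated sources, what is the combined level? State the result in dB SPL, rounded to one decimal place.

97.6 dB SPL

Incoherent sources combine by intensity addition: L_total = 10·log₁₀(Σ 10^(L_i/10)).
Σ 10^(L/10) = 10^(82/10) + 10^(97/10) + 10^(88/10) = 5.801e+09.
L_total = 10·log₁₀(5.801e+09) = 97.64 dB SPL.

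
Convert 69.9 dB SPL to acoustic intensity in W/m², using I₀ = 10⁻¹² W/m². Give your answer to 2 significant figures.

L = 10·log₁₀(I/I₀) ⇒ I = I₀·10^(L/10) = 10⁻¹² × 10^6.99.

9.8e-06 W/m²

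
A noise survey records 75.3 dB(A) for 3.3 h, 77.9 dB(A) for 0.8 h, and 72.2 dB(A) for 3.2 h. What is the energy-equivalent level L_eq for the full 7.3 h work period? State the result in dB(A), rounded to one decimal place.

74.7 dB(A)

Weight each interval's intensity by its duration and average over T = 7.3 h:
Σ tᵢ·10^(Lᵢ/10) = 3.3·10^(75.3/10) + 0.8·10^(77.9/10) + 3.2·10^(72.2/10) = 2.143e+08.
L_eq = 10·log₁₀(2.143e+08/7.3) = 74.68 dB(A).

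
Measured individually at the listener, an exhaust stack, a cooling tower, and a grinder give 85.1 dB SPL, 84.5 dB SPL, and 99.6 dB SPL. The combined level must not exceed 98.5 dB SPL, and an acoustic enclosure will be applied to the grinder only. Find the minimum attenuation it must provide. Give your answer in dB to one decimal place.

1.5 dB

The untreated sources together contribute 10^(85.1/10) + 10^(84.5/10) = 6.054e+08, i.e. 87.82 dB SPL.
The limit corresponds to 10^(98.5/10) = 7.079e+09; subtracting the fixed part leaves 6.474e+09 for the grinder, i.e. 98.11 dB SPL.
So the grinder must be reduced from 99.6 to 98.11 dB SPL: IL = 1.49 dB.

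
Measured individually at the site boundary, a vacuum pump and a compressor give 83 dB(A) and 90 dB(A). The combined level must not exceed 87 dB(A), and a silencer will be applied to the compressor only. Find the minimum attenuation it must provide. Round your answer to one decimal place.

Everything except the compressor sums to 10^(83/10) = 1.995e+08 in linear terms, 83.00 dB(A).
The limit corresponds to 10^(87/10) = 5.012e+08; subtracting the fixed part leaves 3.017e+08 for the compressor, i.e. 84.80 dB(A).
So the compressor must be reduced from 90 to 84.80 dB(A): IL = 5.20 dB.

5.2 dB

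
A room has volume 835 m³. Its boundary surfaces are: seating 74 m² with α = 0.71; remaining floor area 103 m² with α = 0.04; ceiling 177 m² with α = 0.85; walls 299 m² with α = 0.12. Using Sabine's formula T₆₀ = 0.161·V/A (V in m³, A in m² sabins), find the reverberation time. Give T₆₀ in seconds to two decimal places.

A = Σ Sᵢαᵢ = 74·0.71 + 103·0.04 + 177·0.85 + 299·0.12 = 242.99 m².
T₆₀ = 0.161·V/A = 0.161·835/242.99 = 0.553 s.

0.55 s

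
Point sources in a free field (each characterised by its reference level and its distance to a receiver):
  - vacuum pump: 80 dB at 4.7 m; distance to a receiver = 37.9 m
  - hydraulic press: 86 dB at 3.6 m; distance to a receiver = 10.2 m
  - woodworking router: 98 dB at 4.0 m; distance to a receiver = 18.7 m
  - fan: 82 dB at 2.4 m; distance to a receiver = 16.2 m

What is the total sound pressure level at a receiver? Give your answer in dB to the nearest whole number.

85 dB

Apply inverse-square spreading to bring every level to the receiver, then sum 10^(L/10).
vacuum pump: 80 − 20·log₁₀(37.9/4.7) = 80 − 18.13 = 61.87 dB.
hydraulic press: 86 − 20·log₁₀(10.2/3.6) = 86 − 9.05 = 76.95 dB.
woodworking router: 98 − 20·log₁₀(18.7/4.0) = 98 − 13.40 = 84.60 dB.
fan: 82 − 20·log₁₀(16.2/2.4) = 82 − 16.59 = 65.41 dB.
Σ 10^(L/10) = 3.433e+08 → L_total = 10·log₁₀(3.433e+08) = 85.36 dB.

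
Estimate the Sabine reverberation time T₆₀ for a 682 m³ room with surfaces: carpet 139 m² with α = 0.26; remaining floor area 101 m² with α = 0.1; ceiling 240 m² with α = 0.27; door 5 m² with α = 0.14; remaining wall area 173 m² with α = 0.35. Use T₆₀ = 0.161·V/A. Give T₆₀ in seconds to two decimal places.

0.64 s

A = Σ Sᵢαᵢ = 139·0.26 + 101·0.1 + 240·0.27 + 5·0.14 + 173·0.35 = 172.29 m².
T₆₀ = 0.161·V/A = 0.161·682/172.29 = 0.637 s.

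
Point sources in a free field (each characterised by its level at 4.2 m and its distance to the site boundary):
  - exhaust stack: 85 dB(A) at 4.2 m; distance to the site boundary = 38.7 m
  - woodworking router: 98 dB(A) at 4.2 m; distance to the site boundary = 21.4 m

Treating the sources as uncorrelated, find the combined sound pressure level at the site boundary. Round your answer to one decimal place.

First find each source's level at the receiver (point-source: −20·log₁₀(r/r_ref)), then combine on an intensity basis.
exhaust stack: 85 − 20·log₁₀(38.7/4.2) = 85 − 19.29 = 65.71 dB(A).
woodworking router: 98 − 20·log₁₀(21.4/4.2) = 98 − 14.14 = 83.86 dB(A).
Σ 10^(L/10) = 2.468e+08 → L_total = 10·log₁₀(2.468e+08) = 83.92 dB(A).

83.9 dB(A)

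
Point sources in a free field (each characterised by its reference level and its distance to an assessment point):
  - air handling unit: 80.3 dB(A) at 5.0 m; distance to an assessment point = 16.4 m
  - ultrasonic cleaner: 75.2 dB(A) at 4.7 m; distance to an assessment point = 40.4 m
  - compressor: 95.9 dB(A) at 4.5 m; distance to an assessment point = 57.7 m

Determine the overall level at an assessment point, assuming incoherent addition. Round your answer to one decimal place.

Propagate each source to the receiver with L = L_ref − 20·log₁₀(r/r_ref), then add intensities.
air handling unit: 80.3 − 20·log₁₀(16.4/5.0) = 80.3 − 10.32 = 69.98 dB(A).
ultrasonic cleaner: 75.2 − 20·log₁₀(40.4/4.7) = 75.2 − 18.69 = 56.51 dB(A).
compressor: 95.9 − 20·log₁₀(57.7/4.5) = 95.9 − 22.16 = 73.74 dB(A).
Σ 10^(L/10) = 3.407e+07 → L_total = 10·log₁₀(3.407e+07) = 75.32 dB(A).

75.3 dB(A)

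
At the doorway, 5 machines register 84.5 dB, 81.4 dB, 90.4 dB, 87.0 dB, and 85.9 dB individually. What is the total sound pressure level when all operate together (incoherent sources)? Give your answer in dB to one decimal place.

93.8 dB

Incoherent sources combine by intensity addition: L_total = 10·log₁₀(Σ 10^(L_i/10)).
Σ 10^(L/10) = 10^(84.5/10) + 10^(81.4/10) + 10^(90.4/10) + 10^(87.0/10) + 10^(85.9/10) = 2.407e+09.
L_total = 10·log₁₀(2.407e+09) = 93.81 dB.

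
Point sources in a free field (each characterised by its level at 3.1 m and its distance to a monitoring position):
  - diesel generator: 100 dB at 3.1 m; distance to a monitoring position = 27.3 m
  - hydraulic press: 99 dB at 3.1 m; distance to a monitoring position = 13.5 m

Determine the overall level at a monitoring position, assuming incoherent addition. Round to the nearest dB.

87 dB

Propagate each source to the receiver with L = L_ref − 20·log₁₀(r/r_ref), then add intensities.
diesel generator: 100 − 20·log₁₀(27.3/3.1) = 100 − 18.90 = 81.10 dB.
hydraulic press: 99 − 20·log₁₀(13.5/3.1) = 99 − 12.78 = 86.22 dB.
Σ 10^(L/10) = 5.478e+08 → L_total = 10·log₁₀(5.478e+08) = 87.39 dB.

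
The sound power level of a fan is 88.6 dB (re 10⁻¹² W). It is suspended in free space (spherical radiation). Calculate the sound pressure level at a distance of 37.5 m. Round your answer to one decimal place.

L_p = L_w − 10·log₁₀(4π·r²) with r = 37.5 m.
4π·r² = 1.767e+04 m², 10·log₁₀ of that is 42.473 dB.
L_p = 88.6 − 42.473 = 46.13 dB.

46.1 dB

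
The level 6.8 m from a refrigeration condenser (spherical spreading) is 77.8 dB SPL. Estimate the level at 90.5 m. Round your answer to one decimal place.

55.3 dB SPL

Spherical spreading from a point source gives a 20·log₁₀(r₂/r₁) drop.
L₂ = 77.8 − 20·log₁₀(90.5/6.8) = 77.8 − 22.483 = 55.32 dB SPL.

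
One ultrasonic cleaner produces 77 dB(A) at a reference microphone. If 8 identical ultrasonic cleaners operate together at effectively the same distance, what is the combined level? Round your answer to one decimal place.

86.0 dB(A)

L_total = L₁ + 10·log₁₀ N for N identical incoherent sources.
L_total = 77 + 10·log₁₀(8) = 77 + 9.031 = 86.03 dB(A).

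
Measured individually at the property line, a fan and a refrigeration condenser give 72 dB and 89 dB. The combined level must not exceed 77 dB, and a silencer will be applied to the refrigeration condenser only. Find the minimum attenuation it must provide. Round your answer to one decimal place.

13.7 dB

The untreated sources together contribute 10^(72/10) = 1.585e+07, i.e. 72.00 dB.
The limit corresponds to 10^(77/10) = 5.012e+07; subtracting the fixed part leaves 3.427e+07 for the refrigeration condenser, i.e. 75.35 dB.
So the refrigeration condenser must be reduced from 89 to 75.35 dB: IL = 13.65 dB.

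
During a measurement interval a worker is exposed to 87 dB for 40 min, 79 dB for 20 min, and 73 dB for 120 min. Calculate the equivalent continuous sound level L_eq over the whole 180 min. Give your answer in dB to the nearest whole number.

81 dB

L_eq = 10·log₁₀[(1/T)·Σ tᵢ·10^(Lᵢ/10)] with T = 180 min.
Σ tᵢ·10^(Lᵢ/10) = 40·10^(87/10) + 20·10^(79/10) + 120·10^(73/10) = 2.403e+10.
L_eq = 10·log₁₀(2.403e+10/180) = 81.25 dB.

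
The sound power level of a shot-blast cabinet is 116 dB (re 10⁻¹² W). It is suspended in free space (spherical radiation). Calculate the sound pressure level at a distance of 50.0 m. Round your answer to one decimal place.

The power spreads over a sphere of area 4π·r², so L_p = L_w − 10·log₁₀(4π·r²).
4π·r² = 3.142e+04 m², 10·log₁₀ of that is 44.971 dB.
L_p = 116 − 44.971 = 71.03 dB.

71.0 dB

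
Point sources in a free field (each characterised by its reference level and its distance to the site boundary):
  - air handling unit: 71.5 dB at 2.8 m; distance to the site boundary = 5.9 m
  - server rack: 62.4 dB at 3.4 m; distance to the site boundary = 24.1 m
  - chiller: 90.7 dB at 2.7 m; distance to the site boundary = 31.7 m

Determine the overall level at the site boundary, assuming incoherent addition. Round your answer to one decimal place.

70.7 dB

First find each source's level at the receiver (point-source: −20·log₁₀(r/r_ref)), then combine on an intensity basis.
air handling unit: 71.5 − 20·log₁₀(5.9/2.8) = 71.5 − 6.47 = 65.03 dB.
server rack: 62.4 − 20·log₁₀(24.1/3.4) = 62.4 − 17.01 = 45.39 dB.
chiller: 90.7 − 20·log₁₀(31.7/2.7) = 90.7 − 21.39 = 69.31 dB.
Σ 10^(L/10) = 1.174e+07 → L_total = 10·log₁₀(1.174e+07) = 70.70 dB.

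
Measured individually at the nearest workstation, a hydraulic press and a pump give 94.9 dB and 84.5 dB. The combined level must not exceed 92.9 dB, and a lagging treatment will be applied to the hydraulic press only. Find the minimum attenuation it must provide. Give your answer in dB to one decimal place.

2.7 dB

Fixed contribution from the other source: Σ 10^(L/10) = 10^(84.5/10) = 2.818e+08 (84.50 dB).
To meet 92.9 dB overall, the treated hydraulic press may contribute at most 10^(92.9/10) − 2.818e+08 = 1.668e+09, i.e. 92.22 dB.
Required insertion loss = 94.9 − 92.22 = 2.68 dB.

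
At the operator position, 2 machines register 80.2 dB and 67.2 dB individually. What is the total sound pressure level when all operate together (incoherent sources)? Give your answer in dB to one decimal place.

80.4 dB

For uncorrelated sources the intensities add, so convert each level to linear form, sum, and take 10·log₁₀ of the total.
Σ 10^(L/10) = 10^(80.2/10) + 10^(67.2/10) = 1.100e+08.
L_total = 10·log₁₀(1.100e+08) = 80.41 dB.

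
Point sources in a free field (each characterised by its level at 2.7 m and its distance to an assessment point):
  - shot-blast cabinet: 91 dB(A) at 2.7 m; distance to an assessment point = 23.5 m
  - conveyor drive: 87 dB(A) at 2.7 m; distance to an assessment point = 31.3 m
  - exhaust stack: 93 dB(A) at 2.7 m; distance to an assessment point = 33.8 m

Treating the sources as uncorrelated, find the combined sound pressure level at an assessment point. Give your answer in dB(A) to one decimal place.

Apply inverse-square spreading to bring every level to the receiver, then sum 10^(L/10).
shot-blast cabinet: 91 − 20·log₁₀(23.5/2.7) = 91 − 18.79 = 72.21 dB(A).
conveyor drive: 87 − 20·log₁₀(31.3/2.7) = 87 − 21.28 = 65.72 dB(A).
exhaust stack: 93 − 20·log₁₀(33.8/2.7) = 93 − 21.95 = 71.05 dB(A).
Σ 10^(L/10) = 3.308e+07 → L_total = 10·log₁₀(3.308e+07) = 75.20 dB(A).

75.2 dB(A)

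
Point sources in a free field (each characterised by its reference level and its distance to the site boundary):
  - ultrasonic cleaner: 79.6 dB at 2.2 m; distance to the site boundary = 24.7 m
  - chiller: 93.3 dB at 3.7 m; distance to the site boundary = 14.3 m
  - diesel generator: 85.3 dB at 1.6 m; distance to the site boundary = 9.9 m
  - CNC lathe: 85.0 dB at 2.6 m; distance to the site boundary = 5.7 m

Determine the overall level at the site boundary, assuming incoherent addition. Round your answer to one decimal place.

83.4 dB

Apply inverse-square spreading to bring every level to the receiver, then sum 10^(L/10).
ultrasonic cleaner: 79.6 − 20·log₁₀(24.7/2.2) = 79.6 − 21.01 = 58.59 dB.
chiller: 93.3 − 20·log₁₀(14.3/3.7) = 93.3 − 11.74 = 81.56 dB.
diesel generator: 85.3 − 20·log₁₀(9.9/1.6) = 85.3 − 15.83 = 69.47 dB.
CNC lathe: 85.0 − 20·log₁₀(5.7/2.6) = 85.0 − 6.82 = 78.18 dB.
Σ 10^(L/10) = 2.185e+08 → L_total = 10·log₁₀(2.185e+08) = 83.39 dB.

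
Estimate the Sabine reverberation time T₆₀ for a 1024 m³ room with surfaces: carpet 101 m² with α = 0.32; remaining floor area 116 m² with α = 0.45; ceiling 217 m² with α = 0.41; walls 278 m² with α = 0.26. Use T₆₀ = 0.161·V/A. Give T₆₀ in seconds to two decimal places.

A = Σ Sᵢαᵢ = 101·0.32 + 116·0.45 + 217·0.41 + 278·0.26 = 245.77 m².
T₆₀ = 0.161·V/A = 0.161·1024/245.77 = 0.671 s.

0.67 s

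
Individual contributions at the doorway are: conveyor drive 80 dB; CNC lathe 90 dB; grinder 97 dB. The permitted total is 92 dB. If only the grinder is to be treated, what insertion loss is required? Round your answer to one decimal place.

The untreated sources together contribute 10^(80/10) + 10^(90/10) = 1.100e+09, i.e. 90.41 dB.
To meet 92 dB overall, the treated grinder may contribute at most 10^(92/10) − 1.100e+09 = 4.849e+08, i.e. 86.86 dB.
Required insertion loss = 97 − 86.86 = 10.14 dB.

10.1 dB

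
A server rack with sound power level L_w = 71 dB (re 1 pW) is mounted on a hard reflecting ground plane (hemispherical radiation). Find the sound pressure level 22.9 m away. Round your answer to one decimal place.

35.8 dB

L_p = L_w − 10·log₁₀(2π·r²) with r = 22.9 m.
2π·r² = 3295 m², 10·log₁₀ of that is 35.179 dB.
L_p = 71 − 35.179 = 35.82 dB.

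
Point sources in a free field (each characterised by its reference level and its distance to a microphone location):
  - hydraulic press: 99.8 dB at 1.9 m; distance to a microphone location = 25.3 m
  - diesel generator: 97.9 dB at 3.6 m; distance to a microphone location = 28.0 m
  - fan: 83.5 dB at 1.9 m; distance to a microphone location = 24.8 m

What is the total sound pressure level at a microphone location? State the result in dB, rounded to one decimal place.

Apply inverse-square spreading to bring every level to the receiver, then sum 10^(L/10).
hydraulic press: 99.8 − 20·log₁₀(25.3/1.9) = 99.8 − 22.49 = 77.31 dB.
diesel generator: 97.9 − 20·log₁₀(28.0/3.6) = 97.9 − 17.82 = 80.08 dB.
fan: 83.5 − 20·log₁₀(24.8/1.9) = 83.5 − 22.31 = 61.19 dB.
Σ 10^(L/10) = 1.571e+08 → L_total = 10·log₁₀(1.571e+08) = 81.96 dB.

82.0 dB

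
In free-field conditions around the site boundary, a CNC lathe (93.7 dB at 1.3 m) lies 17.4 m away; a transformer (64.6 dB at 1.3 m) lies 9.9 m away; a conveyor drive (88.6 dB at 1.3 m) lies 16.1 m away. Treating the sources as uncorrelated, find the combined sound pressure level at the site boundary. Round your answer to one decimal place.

72.5 dB

Propagate each source to the receiver with L = L_ref − 20·log₁₀(r/r_ref), then add intensities.
CNC lathe: 93.7 − 20·log₁₀(17.4/1.3) = 93.7 − 22.53 = 71.17 dB.
transformer: 64.6 − 20·log₁₀(9.9/1.3) = 64.6 − 17.63 = 46.97 dB.
conveyor drive: 88.6 − 20·log₁₀(16.1/1.3) = 88.6 − 21.86 = 66.74 dB.
Σ 10^(L/10) = 1.786e+07 → L_total = 10·log₁₀(1.786e+07) = 72.52 dB.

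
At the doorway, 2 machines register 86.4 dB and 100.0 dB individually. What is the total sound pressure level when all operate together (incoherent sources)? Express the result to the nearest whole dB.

Incoherent sources combine by intensity addition: L_total = 10·log₁₀(Σ 10^(L_i/10)).
Σ 10^(L/10) = 10^(86.4/10) + 10^(100.0/10) = 1.044e+10.
L_total = 10·log₁₀(1.044e+10) = 100.19 dB.

100 dB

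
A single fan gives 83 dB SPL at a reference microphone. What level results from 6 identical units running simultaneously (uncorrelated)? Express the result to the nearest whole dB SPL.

N identical incoherent sources raise the level by 10·log₁₀ N.
L_total = 83 + 10·log₁₀(6) = 83 + 7.782 = 90.78 dB SPL.

91 dB SPL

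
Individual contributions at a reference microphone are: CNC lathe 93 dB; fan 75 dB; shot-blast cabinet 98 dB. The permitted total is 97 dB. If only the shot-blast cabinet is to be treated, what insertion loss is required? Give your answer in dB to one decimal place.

3.3 dB

Everything except the shot-blast cabinet sums to 10^(93/10) + 10^(75/10) = 2.027e+09 in linear terms, 93.07 dB.
To meet 97 dB overall, the treated shot-blast cabinet may contribute at most 10^(97/10) − 2.027e+09 = 2.985e+09, i.e. 94.75 dB.
So the shot-blast cabinet must be reduced from 98 to 94.75 dB: IL = 3.25 dB.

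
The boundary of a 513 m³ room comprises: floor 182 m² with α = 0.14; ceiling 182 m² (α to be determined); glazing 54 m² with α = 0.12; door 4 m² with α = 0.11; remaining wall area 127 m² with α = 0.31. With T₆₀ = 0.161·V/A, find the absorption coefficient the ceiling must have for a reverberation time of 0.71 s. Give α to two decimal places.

From T₆₀ = 0.161·V/A, the target T₆₀ = 0.71 s needs A = 0.161·513/0.71 = 116.33 m².
Absorption from the other surfaces = 182·0.14 + 54·0.12 + 4·0.11 + 127·0.31 = 71.77 m², so the ceiling must supply 44.56 m² over 182 m².
α = 44.56/182 = 0.245.

0.24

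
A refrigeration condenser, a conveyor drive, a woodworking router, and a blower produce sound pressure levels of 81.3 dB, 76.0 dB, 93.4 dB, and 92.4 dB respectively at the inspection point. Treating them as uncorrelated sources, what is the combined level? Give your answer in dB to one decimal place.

Incoherent sources combine by intensity addition: L_total = 10·log₁₀(Σ 10^(L_i/10)).
Σ 10^(L/10) = 10^(81.3/10) + 10^(76.0/10) + 10^(93.4/10) + 10^(92.4/10) = 4.100e+09.
L_total = 10·log₁₀(4.100e+09) = 96.13 dB.

96.1 dB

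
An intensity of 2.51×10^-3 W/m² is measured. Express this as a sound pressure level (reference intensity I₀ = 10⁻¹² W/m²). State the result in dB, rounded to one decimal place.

I/I₀ = 2.51×10^-3/10⁻¹² = 2.51×10^9, and L = 10·log₁₀(I/I₀).
L = 10·(0.3997 + 9) = 94.00 dB.

94.0 dB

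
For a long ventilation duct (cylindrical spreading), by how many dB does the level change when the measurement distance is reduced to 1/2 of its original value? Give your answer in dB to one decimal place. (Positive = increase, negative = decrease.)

+3.0 dB

Line-source spreading: ΔL = −10·log₁₀(r₂/r₁).
ΔL = −10·log₁₀(0.5) = +3.01 dB.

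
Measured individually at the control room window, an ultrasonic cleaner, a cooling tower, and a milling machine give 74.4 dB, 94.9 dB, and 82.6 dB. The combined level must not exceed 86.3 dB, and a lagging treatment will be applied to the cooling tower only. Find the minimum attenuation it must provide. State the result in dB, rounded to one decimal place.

11.5 dB

The untreated sources together contribute 10^(74.4/10) + 10^(82.6/10) = 2.095e+08, i.e. 83.21 dB.
To meet 86.3 dB overall, the treated cooling tower may contribute at most 10^(86.3/10) − 2.095e+08 = 2.171e+08, i.e. 83.37 dB.
Required insertion loss = 94.9 − 83.37 = 11.53 dB.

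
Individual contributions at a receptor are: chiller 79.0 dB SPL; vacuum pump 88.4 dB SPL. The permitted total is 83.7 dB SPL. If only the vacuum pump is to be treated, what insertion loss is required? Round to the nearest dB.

6 dB

Fixed contribution from the other source: Σ 10^(L/10) = 10^(79.0/10) = 7.943e+07 (79.00 dB SPL).
To meet 83.7 dB SPL overall, the treated vacuum pump may contribute at most 10^(83.7/10) − 7.943e+07 = 1.550e+08, i.e. 81.90 dB SPL.
Required insertion loss = 88.4 − 81.90 = 6.50 dB.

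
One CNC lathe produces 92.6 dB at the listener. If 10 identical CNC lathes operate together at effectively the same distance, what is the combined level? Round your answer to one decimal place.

102.6 dB

N identical incoherent sources raise the level by 10·log₁₀ N.
L_total = 92.6 + 10·log₁₀(10) = 92.6 + 10.000 = 102.60 dB.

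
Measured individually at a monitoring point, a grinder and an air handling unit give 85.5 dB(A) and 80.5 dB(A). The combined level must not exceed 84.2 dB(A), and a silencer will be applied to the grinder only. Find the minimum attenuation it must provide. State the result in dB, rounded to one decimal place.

3.7 dB

The untreated sources together contribute 10^(80.5/10) = 1.122e+08, i.e. 80.50 dB(A).
To meet 84.2 dB(A) overall, the treated grinder may contribute at most 10^(84.2/10) − 1.122e+08 = 1.508e+08, i.e. 81.78 dB(A).
So the grinder must be reduced from 85.5 to 81.78 dB(A): IL = 3.72 dB.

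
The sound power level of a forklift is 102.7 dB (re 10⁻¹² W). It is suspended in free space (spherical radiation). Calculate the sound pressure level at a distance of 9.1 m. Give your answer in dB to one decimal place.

Free-field spherical radiation: L_p = L_w − 10·log₁₀(4π·r²), r = 9.1 m.
4π·r² = 1041 m², 10·log₁₀ of that is 30.173 dB.
L_p = 102.7 − 30.173 = 72.53 dB.

72.5 dB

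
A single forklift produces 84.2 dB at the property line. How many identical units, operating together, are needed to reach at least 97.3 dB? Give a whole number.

21

N identical sources give L₁ + 10·log₁₀ N, so require 10·log₁₀ N ≥ 97.3 − 84.2 = 13.1 dB.
N ≥ 10^(13.1/10) = 20.417, so N = 21.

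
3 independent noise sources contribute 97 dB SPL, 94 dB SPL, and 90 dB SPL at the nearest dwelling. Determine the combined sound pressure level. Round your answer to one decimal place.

Incoherent sources combine by intensity addition: L_total = 10·log₁₀(Σ 10^(L_i/10)).
Σ 10^(L/10) = 10^(97/10) + 10^(94/10) + 10^(90/10) = 8.524e+09.
L_total = 10·log₁₀(8.524e+09) = 99.31 dB SPL.

99.3 dB SPL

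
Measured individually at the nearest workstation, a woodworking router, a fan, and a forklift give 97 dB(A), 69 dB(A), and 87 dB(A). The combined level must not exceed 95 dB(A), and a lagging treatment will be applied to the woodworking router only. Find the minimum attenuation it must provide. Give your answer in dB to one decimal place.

2.8 dB

Everything except the woodworking router sums to 10^(69/10) + 10^(87/10) = 5.091e+08 in linear terms, 87.07 dB(A).
The limit corresponds to 10^(95/10) = 3.162e+09; subtracting the fixed part leaves 2.653e+09 for the woodworking router, i.e. 94.24 dB(A).
So the woodworking router must be reduced from 97 to 94.24 dB(A): IL = 2.76 dB.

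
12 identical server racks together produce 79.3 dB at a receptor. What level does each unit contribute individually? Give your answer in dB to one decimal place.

68.5 dB

Dividing the total intensity by 12 lowers the level by 10·log₁₀ 12 = 10.792 dB: L₁ = 79.3 − 10.792.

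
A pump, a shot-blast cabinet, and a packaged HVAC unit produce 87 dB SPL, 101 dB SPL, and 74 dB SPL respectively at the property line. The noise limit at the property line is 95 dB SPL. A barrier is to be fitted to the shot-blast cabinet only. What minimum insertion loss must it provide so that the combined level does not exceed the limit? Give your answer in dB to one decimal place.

Fixed contribution from the other sources: Σ 10^(L/10) = 10^(87/10) + 10^(74/10) = 5.263e+08 (87.21 dB SPL).
The limit corresponds to 10^(95/10) = 3.162e+09; subtracting the fixed part leaves 2.636e+09 for the shot-blast cabinet, i.e. 94.21 dB SPL.
So the shot-blast cabinet must be reduced from 101 to 94.21 dB SPL: IL = 6.79 dB.

6.8 dB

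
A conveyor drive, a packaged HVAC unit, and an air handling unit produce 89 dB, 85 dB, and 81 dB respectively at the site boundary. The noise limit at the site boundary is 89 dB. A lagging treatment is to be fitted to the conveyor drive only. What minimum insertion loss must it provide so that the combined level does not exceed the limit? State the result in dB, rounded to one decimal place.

Fixed contribution from the other sources: Σ 10^(L/10) = 10^(85/10) + 10^(81/10) = 4.421e+08 (86.46 dB).
The limit corresponds to 10^(89/10) = 7.943e+08; subtracting the fixed part leaves 3.522e+08 for the conveyor drive, i.e. 85.47 dB.
Required insertion loss = 89 − 85.47 = 3.53 dB.

3.5 dB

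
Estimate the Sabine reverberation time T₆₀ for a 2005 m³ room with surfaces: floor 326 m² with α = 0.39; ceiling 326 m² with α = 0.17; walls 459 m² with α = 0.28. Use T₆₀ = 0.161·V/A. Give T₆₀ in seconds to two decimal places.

1.04 s

Total absorption A = 326·0.39 + 326·0.17 + 459·0.28 = 311.08 m² sabins.
T₆₀ = 0.161·V/A = 0.161·2005/311.08 = 1.038 s.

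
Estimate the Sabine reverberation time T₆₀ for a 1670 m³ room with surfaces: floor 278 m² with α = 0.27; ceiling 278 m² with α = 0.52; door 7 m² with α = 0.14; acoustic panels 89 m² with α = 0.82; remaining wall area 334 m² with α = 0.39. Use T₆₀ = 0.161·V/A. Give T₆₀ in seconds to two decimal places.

0.63 s

Total absorption A = 278·0.27 + 278·0.52 + 7·0.14 + 89·0.82 + 334·0.39 = 423.84 m² sabins.
T₆₀ = 0.161 × 1670 / 423.84 = 0.634 s.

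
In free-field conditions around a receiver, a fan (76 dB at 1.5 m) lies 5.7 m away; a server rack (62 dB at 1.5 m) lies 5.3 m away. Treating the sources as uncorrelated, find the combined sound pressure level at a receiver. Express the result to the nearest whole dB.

65 dB

Propagate each source to the receiver with L = L_ref − 20·log₁₀(r/r_ref), then add intensities.
fan: 76 − 20·log₁₀(5.7/1.5) = 76 − 11.60 = 64.40 dB.
server rack: 62 − 20·log₁₀(5.3/1.5) = 62 − 10.96 = 51.04 dB.
Σ 10^(L/10) = 2.884e+06 → L_total = 10·log₁₀(2.884e+06) = 64.60 dB.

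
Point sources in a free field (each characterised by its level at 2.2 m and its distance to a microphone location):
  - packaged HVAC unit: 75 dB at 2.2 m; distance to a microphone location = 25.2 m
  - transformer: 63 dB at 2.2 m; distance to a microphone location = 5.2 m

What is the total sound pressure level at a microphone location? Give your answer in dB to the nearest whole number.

58 dB

Apply inverse-square spreading to bring every level to the receiver, then sum 10^(L/10).
packaged HVAC unit: 75 − 20·log₁₀(25.2/2.2) = 75 − 21.18 = 53.82 dB.
transformer: 63 − 20·log₁₀(5.2/2.2) = 63 − 7.47 = 55.53 dB.
Σ 10^(L/10) = 5.982e+05 → L_total = 10·log₁₀(5.982e+05) = 57.77 dB.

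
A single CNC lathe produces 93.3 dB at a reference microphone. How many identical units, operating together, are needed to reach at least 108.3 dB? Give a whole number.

Need L₁ + 10·log₁₀ N ≥ 108.3, i.e. log₁₀ N ≥ 1.50.
N ≥ 10^(15.0/10) = 31.623, so N = 32.

32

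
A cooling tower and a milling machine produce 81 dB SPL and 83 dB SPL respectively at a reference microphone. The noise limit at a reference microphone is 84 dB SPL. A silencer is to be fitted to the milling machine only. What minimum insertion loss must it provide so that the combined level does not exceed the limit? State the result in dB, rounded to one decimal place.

2.0 dB

Fixed contribution from the other source: Σ 10^(L/10) = 10^(81/10) = 1.259e+08 (81.00 dB SPL).
The limit corresponds to 10^(84/10) = 2.512e+08; subtracting the fixed part leaves 1.253e+08 for the milling machine, i.e. 80.98 dB SPL.
Required insertion loss = 83 − 80.98 = 2.02 dB.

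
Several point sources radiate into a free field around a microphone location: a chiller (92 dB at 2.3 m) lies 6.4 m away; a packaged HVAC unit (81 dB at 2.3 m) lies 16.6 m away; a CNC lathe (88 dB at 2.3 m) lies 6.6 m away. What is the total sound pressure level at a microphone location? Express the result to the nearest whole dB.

85 dB

First find each source's level at the receiver (point-source: −20·log₁₀(r/r_ref)), then combine on an intensity basis.
chiller: 92 − 20·log₁₀(6.4/2.3) = 92 − 8.89 = 83.11 dB.
packaged HVAC unit: 81 − 20·log₁₀(16.6/2.3) = 81 − 17.17 = 63.83 dB.
CNC lathe: 88 − 20·log₁₀(6.6/2.3) = 88 − 9.16 = 78.84 dB.
Σ 10^(L/10) = 2.837e+08 → L_total = 10·log₁₀(2.837e+08) = 84.53 dB.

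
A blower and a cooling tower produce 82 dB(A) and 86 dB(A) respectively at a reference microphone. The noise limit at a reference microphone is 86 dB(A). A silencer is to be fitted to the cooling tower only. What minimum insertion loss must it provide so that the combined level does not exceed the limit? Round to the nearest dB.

Fixed contribution from the other source: Σ 10^(L/10) = 10^(82/10) = 1.585e+08 (82.00 dB(A)).
To meet 86 dB(A) overall, the treated cooling tower may contribute at most 10^(86/10) − 1.585e+08 = 2.396e+08, i.e. 83.80 dB(A).
Required insertion loss = 86 − 83.80 = 2.20 dB.

2 dB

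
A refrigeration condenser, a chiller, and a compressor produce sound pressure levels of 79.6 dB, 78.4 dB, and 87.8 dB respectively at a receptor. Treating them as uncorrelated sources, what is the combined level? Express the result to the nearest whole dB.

89 dB

For uncorrelated sources the intensities add, so convert each level to linear form, sum, and take 10·log₁₀ of the total.
Σ 10^(L/10) = 10^(79.6/10) + 10^(78.4/10) + 10^(87.8/10) = 7.629e+08.
L_total = 10·log₁₀(7.629e+08) = 88.82 dB.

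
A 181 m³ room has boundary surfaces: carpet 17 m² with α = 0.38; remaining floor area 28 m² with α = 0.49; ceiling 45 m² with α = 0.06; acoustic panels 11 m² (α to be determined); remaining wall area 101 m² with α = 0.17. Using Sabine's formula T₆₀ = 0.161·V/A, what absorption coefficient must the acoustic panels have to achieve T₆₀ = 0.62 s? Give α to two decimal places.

Required total absorption A = 0.161·181/0.62 = 47.00 m².
Absorption from the other surfaces = 17·0.38 + 28·0.49 + 45·0.06 + 101·0.17 = 40.05 m², so the acoustic panels must supply 6.95 m² over 11 m².
α = 6.95/11 = 0.632.

0.63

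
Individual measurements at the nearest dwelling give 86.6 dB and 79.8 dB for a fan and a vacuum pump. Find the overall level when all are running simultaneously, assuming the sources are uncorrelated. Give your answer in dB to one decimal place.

Incoherent sources combine by intensity addition: L_total = 10·log₁₀(Σ 10^(L_i/10)).
Σ 10^(L/10) = 10^(86.6/10) + 10^(79.8/10) = 5.526e+08.
L_total = 10·log₁₀(5.526e+08) = 87.42 dB.

87.4 dB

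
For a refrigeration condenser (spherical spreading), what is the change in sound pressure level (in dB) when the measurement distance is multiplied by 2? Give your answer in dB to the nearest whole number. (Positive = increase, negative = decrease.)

A point source loses 6 dB per doubling of distance; generally ΔL = −20·log₁₀(r₂/r₁).
ΔL = −20·log₁₀(2) = -6.02 dB.

-6 dB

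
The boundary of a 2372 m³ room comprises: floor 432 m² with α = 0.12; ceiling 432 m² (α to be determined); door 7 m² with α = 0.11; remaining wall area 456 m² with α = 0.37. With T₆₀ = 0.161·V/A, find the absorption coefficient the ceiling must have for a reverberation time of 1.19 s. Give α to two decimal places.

Required total absorption A = 0.161·2372/1.19 = 320.92 m².
Absorption from the other surfaces = 432·0.12 + 7·0.11 + 456·0.37 = 221.33 m², so the ceiling must supply 99.59 m² over 432 m².
α = 99.59/432 = 0.231.

0.23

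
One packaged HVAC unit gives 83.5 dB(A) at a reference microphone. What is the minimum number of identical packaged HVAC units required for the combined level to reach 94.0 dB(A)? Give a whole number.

12

The shortfall is 94.0 − 83.5 = 10.5 dB, and N units add 10·log₁₀ N, so need 10·log₁₀ N ≥ 10.5.
N ≥ 10^(10.5/10) = 11.220, so N = 12.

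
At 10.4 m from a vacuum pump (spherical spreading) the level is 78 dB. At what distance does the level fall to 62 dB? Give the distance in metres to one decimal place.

Point-source spreading drops the level by 20·log₁₀(r₂/r₁); inverting, r₂/r₁ = 10^(ΔL/20).
r₂ = 10.4·10^((78−62)/20) = 10.4·10^(16.0/20) = 65.62 m.

65.6 m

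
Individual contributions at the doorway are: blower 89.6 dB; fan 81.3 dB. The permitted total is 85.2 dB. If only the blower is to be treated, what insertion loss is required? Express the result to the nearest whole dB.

The untreated sources together contribute 10^(81.3/10) = 1.349e+08, i.e. 81.30 dB.
The limit corresponds to 10^(85.2/10) = 3.311e+08; subtracting the fixed part leaves 1.962e+08 for the blower, i.e. 82.93 dB.
Required insertion loss = 89.6 − 82.93 = 6.67 dB.

7 dB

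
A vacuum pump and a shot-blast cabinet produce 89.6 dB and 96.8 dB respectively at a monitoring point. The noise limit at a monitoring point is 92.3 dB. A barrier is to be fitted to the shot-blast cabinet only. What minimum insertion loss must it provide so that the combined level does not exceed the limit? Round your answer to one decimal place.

7.8 dB

Fixed contribution from the other source: Σ 10^(L/10) = 10^(89.6/10) = 9.120e+08 (89.60 dB).
To meet 92.3 dB overall, the treated shot-blast cabinet may contribute at most 10^(92.3/10) − 9.120e+08 = 7.862e+08, i.e. 88.96 dB.
Required insertion loss = 96.8 − 88.96 = 7.84 dB.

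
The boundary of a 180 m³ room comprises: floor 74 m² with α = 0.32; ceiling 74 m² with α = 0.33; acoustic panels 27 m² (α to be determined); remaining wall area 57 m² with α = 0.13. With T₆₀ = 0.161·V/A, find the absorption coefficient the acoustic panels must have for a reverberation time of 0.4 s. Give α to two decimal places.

0.63

From T₆₀ = 0.161·V/A, the target T₆₀ = 0.4 s needs A = 0.161·180/0.4 = 72.45 m².
Absorption from the other surfaces = 74·0.32 + 74·0.33 + 57·0.13 = 55.51 m², so the acoustic panels must supply 16.94 m² over 27 m².
α = 16.94/27 = 0.627.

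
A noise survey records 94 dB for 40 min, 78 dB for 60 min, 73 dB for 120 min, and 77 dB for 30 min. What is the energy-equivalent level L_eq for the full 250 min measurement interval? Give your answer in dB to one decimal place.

86.4 dB

L_eq = 10·log₁₀[(1/T)·Σ tᵢ·10^(Lᵢ/10)] with T = 250 min.
Σ tᵢ·10^(Lᵢ/10) = 40·10^(94/10) + 60·10^(78/10) + 120·10^(73/10) + 30·10^(77/10) = 1.082e+11.
L_eq = 10·log₁₀(1.082e+11/250) = 86.36 dB.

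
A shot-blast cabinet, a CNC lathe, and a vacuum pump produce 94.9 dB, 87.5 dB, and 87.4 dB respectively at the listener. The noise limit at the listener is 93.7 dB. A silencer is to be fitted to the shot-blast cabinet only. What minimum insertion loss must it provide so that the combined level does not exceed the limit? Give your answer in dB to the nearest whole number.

Fixed contribution from the other sources: Σ 10^(L/10) = 10^(87.5/10) + 10^(87.4/10) = 1.112e+09 (90.46 dB).
The limit corresponds to 10^(93.7/10) = 2.344e+09; subtracting the fixed part leaves 1.232e+09 for the shot-blast cabinet, i.e. 90.91 dB.
Required insertion loss = 94.9 − 90.91 = 3.99 dB.

4 dB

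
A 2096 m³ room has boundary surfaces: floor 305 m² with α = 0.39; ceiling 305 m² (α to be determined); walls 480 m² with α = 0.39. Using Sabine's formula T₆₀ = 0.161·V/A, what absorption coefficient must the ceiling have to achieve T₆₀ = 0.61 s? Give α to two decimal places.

Required total absorption A = 0.161·2096/0.61 = 553.21 m².
Absorption from the other surfaces = 305·0.39 + 480·0.39 = 306.15 m², so the ceiling must supply 247.06 m² over 305 m².
α = 247.06/305 = 0.810.

0.81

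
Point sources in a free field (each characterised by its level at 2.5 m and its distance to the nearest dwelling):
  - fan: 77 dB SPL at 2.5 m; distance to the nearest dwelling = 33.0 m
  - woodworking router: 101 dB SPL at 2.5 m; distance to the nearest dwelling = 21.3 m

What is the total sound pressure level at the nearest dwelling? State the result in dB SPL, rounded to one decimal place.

82.4 dB SPL

First find each source's level at the receiver (point-source: −20·log₁₀(r/r_ref)), then combine on an intensity basis.
fan: 77 − 20·log₁₀(33.0/2.5) = 77 − 22.41 = 54.59 dB SPL.
woodworking router: 101 − 20·log₁₀(21.3/2.5) = 101 − 18.61 = 82.39 dB SPL.
Σ 10^(L/10) = 1.737e+08 → L_total = 10·log₁₀(1.737e+08) = 82.40 dB SPL.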